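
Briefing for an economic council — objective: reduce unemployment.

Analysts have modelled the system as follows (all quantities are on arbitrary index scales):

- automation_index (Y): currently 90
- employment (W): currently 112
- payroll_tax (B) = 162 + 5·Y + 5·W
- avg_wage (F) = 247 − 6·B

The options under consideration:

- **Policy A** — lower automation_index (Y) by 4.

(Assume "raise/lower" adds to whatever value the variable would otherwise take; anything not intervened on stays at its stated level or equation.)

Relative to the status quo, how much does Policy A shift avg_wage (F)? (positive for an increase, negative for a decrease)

Baseline:
  Y = 90
  W = 112
  B = 162 + 5·90 + 5·112 = 1172
  F = 247 − 6·1172 = -6785
Policy A (Y − 4):
  Y = 90 − 4 = 86
  W = 112
  B = 162 + 5·86 + 5·112 = 1152
  F = 247 − 6·1152 = -6665
Change in F: -6665 − (-6785) = 120

120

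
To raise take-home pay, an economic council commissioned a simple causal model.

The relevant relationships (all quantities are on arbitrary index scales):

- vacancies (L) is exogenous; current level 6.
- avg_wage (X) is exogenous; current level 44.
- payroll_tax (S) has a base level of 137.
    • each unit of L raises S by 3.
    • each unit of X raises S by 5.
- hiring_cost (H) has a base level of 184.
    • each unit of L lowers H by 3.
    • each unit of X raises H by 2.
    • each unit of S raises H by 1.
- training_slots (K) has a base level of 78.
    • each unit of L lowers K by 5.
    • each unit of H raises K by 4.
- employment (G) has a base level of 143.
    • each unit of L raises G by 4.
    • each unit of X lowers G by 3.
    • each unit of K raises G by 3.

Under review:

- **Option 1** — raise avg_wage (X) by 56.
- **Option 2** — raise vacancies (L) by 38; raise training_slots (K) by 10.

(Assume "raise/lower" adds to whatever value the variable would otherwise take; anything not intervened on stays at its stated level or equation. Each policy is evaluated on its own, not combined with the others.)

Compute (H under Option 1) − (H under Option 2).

392

Option 1 (X + 56):
  L = 6
  X = 44 + 56 = 100
  S = 137 + 3·6 + 5·100 = 655
  H = 184 − 3·6 + 2·100 + 655 = 1021
Option 2 (L + 38, K + 10):
  L = 6 + 38 = 44
  X = 44
  S = 137 + 3·44 + 5·44 = 489
  H = 184 − 3·44 + 2·44 + 489 = 629
H: 1021 − 629 = 392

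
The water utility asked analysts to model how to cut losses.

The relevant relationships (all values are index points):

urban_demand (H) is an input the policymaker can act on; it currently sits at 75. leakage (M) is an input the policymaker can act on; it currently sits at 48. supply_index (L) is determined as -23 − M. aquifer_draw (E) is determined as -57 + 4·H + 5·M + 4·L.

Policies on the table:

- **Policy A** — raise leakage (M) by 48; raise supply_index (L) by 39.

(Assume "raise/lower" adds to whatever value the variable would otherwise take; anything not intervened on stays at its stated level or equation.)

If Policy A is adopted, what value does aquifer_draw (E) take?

403

Policy A (M + 48, L + 39):
  H = 75
  M = 48 + 48 = 96
  L = -23 − 96 (+39 from intervention) = -80
  E = -57 + 4·75 + 5·96 + 4·(-80) = 403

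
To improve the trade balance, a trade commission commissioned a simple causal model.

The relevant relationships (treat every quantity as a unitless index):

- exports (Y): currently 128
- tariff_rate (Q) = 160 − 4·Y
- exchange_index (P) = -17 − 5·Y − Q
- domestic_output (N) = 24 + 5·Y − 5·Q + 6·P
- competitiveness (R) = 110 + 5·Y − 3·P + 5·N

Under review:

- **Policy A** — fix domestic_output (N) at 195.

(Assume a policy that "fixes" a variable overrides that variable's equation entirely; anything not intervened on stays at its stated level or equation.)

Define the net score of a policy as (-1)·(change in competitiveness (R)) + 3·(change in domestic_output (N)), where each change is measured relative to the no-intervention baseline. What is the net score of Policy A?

798

Baseline:
  Y = 128
  Q = 160 − 4·128 = -352
  P = -17 − 5·128 − (-352) = -305
  N = 24 + 5·128 − 5·(-352) + 6·(-305) = 594
  R = 110 + 5·128 − 3·(-305) + 5·594 = 4635
Policy A (N := 195):
  Y = 128
  Q = 160 − 4·128 = -352
  P = -17 − 5·128 − (-352) = -305
  N = 195
  R = 110 + 5·128 − 3·(-305) + 5·195 = 2640
ΔR = 2640 − 4635 = -1995; ΔN = 195 − 594 = -399
Score = (-1)·(-1995) + 3·(-399) = 798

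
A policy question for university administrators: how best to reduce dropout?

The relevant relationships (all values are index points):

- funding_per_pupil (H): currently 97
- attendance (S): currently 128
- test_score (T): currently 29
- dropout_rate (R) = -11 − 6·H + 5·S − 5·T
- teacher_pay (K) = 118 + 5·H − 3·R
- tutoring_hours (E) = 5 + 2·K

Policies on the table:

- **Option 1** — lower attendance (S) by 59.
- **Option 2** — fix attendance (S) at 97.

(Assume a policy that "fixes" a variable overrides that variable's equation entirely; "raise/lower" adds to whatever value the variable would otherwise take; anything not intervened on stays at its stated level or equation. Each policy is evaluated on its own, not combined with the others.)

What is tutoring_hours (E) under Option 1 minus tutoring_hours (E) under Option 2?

840

Option 1 (S − 59):
  H = 97
  S = 128 − 59 = 69
  T = 29
  R = -11 − 6·97 + 5·69 − 5·29 = -393
  K = 118 + 5·97 − 3·(-393) = 1782
  E = 5 + 2·1782 = 3569
Option 2 (S := 97):
  H = 97
  S = 97
  T = 29
  R = -11 − 6·97 + 5·97 − 5·29 = -253
  K = 118 + 5·97 − 3·(-253) = 1362
  E = 5 + 2·1362 = 2729
E: 3569 − 2729 = 840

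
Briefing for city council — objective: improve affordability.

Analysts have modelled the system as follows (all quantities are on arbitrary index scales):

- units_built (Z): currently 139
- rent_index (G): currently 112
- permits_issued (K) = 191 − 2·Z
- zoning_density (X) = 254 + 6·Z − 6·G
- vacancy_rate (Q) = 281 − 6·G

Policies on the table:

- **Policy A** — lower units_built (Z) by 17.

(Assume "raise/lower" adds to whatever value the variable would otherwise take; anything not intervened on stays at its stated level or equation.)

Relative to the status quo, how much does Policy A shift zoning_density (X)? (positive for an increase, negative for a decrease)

Baseline:
  Z = 139
  G = 112
  X = 254 + 6·139 − 6·112 = 416
Policy A (Z − 17):
  Z = 139 − 17 = 122
  G = 112
  X = 254 + 6·122 − 6·112 = 314
Change in X: 314 − 416 = -102

-102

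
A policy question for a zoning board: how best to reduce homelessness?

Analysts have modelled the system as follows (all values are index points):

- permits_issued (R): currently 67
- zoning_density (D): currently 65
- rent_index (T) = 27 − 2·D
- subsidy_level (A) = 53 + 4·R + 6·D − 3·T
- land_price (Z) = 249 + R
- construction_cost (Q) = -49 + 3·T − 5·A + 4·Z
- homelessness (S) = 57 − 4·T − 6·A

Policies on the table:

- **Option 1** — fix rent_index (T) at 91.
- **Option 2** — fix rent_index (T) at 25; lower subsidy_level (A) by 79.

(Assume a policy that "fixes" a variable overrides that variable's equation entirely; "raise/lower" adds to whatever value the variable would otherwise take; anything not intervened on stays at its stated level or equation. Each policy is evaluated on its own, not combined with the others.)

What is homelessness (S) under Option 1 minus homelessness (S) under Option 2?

450

Option 1 (T := 91):
  R = 67
  D = 65
  T = 91
  A = 53 + 4·67 + 6·65 − 3·91 = 438
  S = 57 − 4·91 − 6·438 = -2935
Option 2 (T := 25, A − 79):
  R = 67
  D = 65
  T = 25
  A = 53 + 4·67 + 6·65 − 3·25 (−79 from intervention) = 557
  S = 57 − 4·25 − 6·557 = -3385
S: -2935 − (-3385) = 450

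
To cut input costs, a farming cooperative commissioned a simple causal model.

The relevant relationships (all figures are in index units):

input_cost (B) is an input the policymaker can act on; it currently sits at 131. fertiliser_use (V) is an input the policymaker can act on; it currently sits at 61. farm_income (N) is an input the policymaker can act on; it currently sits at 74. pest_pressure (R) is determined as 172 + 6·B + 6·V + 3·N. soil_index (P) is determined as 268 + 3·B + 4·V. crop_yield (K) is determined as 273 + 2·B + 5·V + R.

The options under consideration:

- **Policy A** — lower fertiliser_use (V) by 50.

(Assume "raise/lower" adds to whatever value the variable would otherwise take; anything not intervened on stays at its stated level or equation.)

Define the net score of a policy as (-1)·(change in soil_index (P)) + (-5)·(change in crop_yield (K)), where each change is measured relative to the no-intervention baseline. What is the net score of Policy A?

Baseline:
  B = 131
  V = 61
  N = 74
  R = 172 + 6·131 + 6·61 + 3·74 = 1546
  P = 268 + 3·131 + 4·61 = 905
  K = 273 + 2·131 + 5·61 + 1546 = 2386
Policy A (V − 50):
  B = 131
  V = 61 − 50 = 11
  N = 74
  R = 172 + 6·131 + 6·11 + 3·74 = 1246
  P = 268 + 3·131 + 4·11 = 705
  K = 273 + 2·131 + 5·11 + 1246 = 1836
ΔP = 705 − 905 = -200; ΔK = 1836 − 2386 = -550
Score = (-1)·(-200) + (-5)·(-550) = 2950

2950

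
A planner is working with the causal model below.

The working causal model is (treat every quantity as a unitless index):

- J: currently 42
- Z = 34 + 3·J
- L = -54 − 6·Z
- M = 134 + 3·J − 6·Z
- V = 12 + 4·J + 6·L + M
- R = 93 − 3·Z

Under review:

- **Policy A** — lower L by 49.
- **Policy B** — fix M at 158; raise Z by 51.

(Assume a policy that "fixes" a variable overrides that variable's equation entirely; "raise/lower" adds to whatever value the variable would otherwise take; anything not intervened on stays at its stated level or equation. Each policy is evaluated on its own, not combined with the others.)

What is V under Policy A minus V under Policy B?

684

Policy A (L − 49):
  J = 42
  Z = 34 + 3·42 = 160
  L = -54 − 6·160 (−49 from intervention) = -1063
  M = 134 + 3·42 − 6·160 = -700
  V = 12 + 4·42 + 6·(-1063) + (-700) = -6898
Policy B (M := 158, Z + 51):
  J = 42
  Z = 34 + 3·42 (+51 from intervention) = 211
  L = -54 − 6·211 = -1320
  M = 158
  V = 12 + 4·42 + 6·(-1320) + 158 = -7582
V: -6898 − (-7582) = 684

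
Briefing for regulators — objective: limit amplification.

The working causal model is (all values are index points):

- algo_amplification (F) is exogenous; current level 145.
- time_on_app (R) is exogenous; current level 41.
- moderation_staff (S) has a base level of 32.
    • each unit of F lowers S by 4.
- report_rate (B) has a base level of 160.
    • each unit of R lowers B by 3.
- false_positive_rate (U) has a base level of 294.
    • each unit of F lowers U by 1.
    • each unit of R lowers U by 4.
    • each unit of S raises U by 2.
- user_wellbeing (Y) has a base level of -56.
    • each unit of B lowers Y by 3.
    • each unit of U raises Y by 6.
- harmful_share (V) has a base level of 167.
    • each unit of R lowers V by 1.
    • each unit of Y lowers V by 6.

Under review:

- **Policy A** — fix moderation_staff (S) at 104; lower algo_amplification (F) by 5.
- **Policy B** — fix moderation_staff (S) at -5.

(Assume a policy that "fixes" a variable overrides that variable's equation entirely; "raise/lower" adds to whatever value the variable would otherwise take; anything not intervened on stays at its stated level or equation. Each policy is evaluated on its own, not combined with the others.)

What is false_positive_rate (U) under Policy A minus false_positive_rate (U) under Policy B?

Policy A (S := 104, F − 5):
  F = 145 − 5 = 140
  R = 41
  S = 104
  U = 294 − 140 − 4·41 + 2·104 = 198
Policy B (S := -5):
  F = 145
  R = 41
  S = -5
  U = 294 − 145 − 4·41 + 2·(-5) = -25
U: 198 − (-25) = 223

223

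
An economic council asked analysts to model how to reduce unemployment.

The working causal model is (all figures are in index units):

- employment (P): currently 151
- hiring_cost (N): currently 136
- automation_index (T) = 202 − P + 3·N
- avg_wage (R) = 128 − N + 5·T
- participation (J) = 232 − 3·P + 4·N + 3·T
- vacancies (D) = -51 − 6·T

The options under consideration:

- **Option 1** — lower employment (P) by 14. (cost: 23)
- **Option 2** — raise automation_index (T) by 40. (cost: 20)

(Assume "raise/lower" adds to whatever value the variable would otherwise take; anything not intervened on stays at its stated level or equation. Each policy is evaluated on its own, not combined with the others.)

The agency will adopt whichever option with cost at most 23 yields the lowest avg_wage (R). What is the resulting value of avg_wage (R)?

Option 1 (P − 14):
  P = 151 − 14 = 137
  N = 136
  T = 202 − 137 + 3·136 = 473
  R = 128 − 136 + 5·473 = 2357
Option 2 (T + 40):
  P = 151
  N = 136
  T = 202 − 151 + 3·136 (+40 from intervention) = 499
  R = 128 − 136 + 5·499 = 2487
Comparing — Option 1: R=2357, Option 2: R=2487. Lowest is 2357 (Option 1).

2357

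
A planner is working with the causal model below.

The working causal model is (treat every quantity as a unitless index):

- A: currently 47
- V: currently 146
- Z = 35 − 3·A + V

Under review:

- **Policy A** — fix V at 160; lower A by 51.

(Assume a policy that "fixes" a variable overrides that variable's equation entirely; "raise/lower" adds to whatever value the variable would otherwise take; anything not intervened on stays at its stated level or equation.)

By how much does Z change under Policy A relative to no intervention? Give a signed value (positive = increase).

167

Baseline:
  A = 47
  V = 146
  Z = 35 − 3·47 + 146 = 40
Policy A (V := 160, A − 51):
  A = 47 − 51 = -4
  V = 160
  Z = 35 − 3·(-4) + 160 = 207
Change in Z: 207 − 40 = 167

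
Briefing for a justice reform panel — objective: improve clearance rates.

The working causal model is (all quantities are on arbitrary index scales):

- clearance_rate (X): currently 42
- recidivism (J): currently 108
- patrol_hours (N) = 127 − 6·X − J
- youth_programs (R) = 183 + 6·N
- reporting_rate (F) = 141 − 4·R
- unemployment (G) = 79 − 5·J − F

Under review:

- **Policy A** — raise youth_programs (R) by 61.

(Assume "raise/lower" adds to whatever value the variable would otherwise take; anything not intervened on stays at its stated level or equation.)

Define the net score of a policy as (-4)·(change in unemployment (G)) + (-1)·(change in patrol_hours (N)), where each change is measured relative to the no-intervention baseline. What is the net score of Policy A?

Baseline:
  X = 42
  J = 108
  N = 127 − 6·42 − 108 = -233
  R = 183 + 6·(-233) = -1215
  F = 141 − 4·(-1215) = 5001
  G = 79 − 5·108 − 5001 = -5462
Policy A (R + 61):
  X = 42
  J = 108
  N = 127 − 6·42 − 108 = -233
  R = 183 + 6·(-233) (+61 from intervention) = -1154
  F = 141 − 4·(-1154) = 4757
  G = 79 − 5·108 − 4757 = -5218
ΔG = -5218 − (-5462) = 244; ΔN = -233 − (-233) = 0
Score = (-4)·244 + (-1)·0 = -976

-976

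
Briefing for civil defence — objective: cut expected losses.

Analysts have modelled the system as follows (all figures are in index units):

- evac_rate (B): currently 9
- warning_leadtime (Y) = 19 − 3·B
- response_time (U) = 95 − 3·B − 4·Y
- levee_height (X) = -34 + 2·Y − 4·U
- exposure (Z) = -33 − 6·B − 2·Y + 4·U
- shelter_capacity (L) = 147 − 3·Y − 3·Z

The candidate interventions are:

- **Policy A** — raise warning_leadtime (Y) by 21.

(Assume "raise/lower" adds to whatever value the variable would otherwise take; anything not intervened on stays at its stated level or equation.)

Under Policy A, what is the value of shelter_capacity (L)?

Policy A (Y + 21):
  B = 9
  Y = 19 − 3·9 (+21 from intervention) = 13
  U = 95 − 3·9 − 4·13 = 16
  Z = -33 − 6·9 − 2·13 + 4·16 = -49
  L = 147 − 3·13 − 3·(-49) = 255

255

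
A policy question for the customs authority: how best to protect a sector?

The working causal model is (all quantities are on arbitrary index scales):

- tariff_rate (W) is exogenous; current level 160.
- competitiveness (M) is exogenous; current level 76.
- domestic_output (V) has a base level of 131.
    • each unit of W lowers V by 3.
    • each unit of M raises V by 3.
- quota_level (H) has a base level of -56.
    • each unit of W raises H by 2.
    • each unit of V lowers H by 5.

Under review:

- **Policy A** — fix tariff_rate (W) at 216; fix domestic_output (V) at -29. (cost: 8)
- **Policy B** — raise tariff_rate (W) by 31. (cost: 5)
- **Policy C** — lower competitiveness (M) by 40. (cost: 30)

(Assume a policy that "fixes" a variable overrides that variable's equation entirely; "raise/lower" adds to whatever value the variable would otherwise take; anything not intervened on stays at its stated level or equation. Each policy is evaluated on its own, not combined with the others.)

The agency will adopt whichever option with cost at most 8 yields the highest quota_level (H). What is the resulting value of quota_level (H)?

1396

Policy A (W := 216, V := -29):
  W = 216
  M = 76
  V = -29
  H = -56 + 2·216 − 5·(-29) = 521
Policy B (W + 31):
  W = 160 + 31 = 191
  M = 76
  V = 131 − 3·191 + 3·76 = -214
  H = -56 + 2·191 − 5·(-214) = 1396
Comparing — Policy A: H=521, Policy B: H=1396. Highest is 1396 (Policy B).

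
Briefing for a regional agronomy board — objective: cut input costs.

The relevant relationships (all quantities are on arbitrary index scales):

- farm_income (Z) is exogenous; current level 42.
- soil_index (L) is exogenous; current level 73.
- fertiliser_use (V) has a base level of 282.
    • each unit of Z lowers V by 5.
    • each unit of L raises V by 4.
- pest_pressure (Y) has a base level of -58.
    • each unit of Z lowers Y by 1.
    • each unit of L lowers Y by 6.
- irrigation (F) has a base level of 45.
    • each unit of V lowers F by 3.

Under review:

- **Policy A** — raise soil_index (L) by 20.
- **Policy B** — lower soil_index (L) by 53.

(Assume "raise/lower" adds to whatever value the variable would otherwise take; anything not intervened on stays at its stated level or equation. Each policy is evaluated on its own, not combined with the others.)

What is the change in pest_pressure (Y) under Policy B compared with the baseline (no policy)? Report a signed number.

318

Baseline:
  Z = 42
  L = 73
  Y = -58 − 42 − 6·73 = -538
Policy B (L − 53):
  Z = 42
  L = 73 − 53 = 20
  Y = -58 − 42 − 6·20 = -220
Change in Y: -220 − (-538) = 318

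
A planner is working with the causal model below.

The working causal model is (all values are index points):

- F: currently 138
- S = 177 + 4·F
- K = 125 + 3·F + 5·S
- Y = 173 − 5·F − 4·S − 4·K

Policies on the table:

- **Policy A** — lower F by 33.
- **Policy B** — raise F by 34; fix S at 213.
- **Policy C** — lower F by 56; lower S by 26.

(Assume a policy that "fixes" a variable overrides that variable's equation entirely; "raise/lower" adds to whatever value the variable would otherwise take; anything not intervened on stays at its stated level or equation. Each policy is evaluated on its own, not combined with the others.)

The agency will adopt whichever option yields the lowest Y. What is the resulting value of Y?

-16440

Policy A (F − 33):
  F = 138 − 33 = 105
  S = 177 + 4·105 = 597
  K = 125 + 3·105 + 5·597 = 3425
  Y = 173 − 5·105 − 4·597 − 4·3425 = -16440
Policy B (F + 34, S := 213):
  F = 138 + 34 = 172
  S = 213
  K = 125 + 3·172 + 5·213 = 1706
  Y = 173 − 5·172 − 4·213 − 4·1706 = -8363
Policy C (F − 56, S − 26):
  F = 138 − 56 = 82
  S = 177 + 4·82 (−26 from intervention) = 479
  K = 125 + 3·82 + 5·479 = 2766
  Y = 173 − 5·82 − 4·479 − 4·2766 = -13217
Comparing — Policy A: Y=-16440, Policy B: Y=-8363, Policy C: Y=-13217. Lowest is -16440 (Policy A).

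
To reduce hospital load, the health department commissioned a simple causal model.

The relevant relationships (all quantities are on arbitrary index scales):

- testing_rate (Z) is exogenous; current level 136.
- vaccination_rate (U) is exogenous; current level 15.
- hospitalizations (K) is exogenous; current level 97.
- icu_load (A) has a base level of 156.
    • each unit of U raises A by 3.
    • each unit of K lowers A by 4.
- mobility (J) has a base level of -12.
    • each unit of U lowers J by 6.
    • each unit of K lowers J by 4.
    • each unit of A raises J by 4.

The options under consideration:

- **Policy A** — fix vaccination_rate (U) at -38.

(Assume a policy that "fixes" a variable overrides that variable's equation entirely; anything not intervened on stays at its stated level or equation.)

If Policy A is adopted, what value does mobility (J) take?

-1556

Policy A (U := -38):
  U = -38
  K = 97
  A = 156 + 3·(-38) − 4·97 = -346
  J = -12 − 6·(-38) − 4·97 + 4·(-346) = -1556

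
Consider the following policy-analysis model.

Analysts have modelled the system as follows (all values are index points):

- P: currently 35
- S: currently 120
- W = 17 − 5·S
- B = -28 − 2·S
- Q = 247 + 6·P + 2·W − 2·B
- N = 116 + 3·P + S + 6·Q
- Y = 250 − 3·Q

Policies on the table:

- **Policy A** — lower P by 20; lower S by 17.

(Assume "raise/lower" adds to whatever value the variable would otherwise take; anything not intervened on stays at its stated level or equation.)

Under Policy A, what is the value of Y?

823

Policy A (P − 20, S − 17):
  P = 35 − 20 = 15
  S = 120 − 17 = 103
  W = 17 − 5·103 = -498
  B = -28 − 2·103 = -234
  Q = 247 + 6·15 + 2·(-498) − 2·(-234) = -191
  Y = 250 − 3·(-191) = 823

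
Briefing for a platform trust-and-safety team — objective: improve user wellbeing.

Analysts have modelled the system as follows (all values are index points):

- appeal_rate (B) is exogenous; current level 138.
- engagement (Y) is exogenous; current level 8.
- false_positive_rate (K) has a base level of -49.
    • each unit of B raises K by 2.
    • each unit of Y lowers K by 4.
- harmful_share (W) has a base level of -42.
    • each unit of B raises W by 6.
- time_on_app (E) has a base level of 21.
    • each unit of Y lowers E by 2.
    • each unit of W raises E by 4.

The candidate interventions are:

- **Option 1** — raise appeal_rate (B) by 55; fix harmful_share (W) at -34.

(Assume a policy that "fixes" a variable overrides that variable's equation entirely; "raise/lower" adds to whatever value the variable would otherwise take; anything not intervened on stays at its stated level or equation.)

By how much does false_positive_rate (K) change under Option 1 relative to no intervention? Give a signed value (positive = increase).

Baseline:
  B = 138
  Y = 8
  K = -49 + 2·138 − 4·8 = 195
Option 1 (B + 55, W := -34):
  B = 138 + 55 = 193
  Y = 8
  K = -49 + 2·193 − 4·8 = 305
Change in K: 305 − 195 = 110

110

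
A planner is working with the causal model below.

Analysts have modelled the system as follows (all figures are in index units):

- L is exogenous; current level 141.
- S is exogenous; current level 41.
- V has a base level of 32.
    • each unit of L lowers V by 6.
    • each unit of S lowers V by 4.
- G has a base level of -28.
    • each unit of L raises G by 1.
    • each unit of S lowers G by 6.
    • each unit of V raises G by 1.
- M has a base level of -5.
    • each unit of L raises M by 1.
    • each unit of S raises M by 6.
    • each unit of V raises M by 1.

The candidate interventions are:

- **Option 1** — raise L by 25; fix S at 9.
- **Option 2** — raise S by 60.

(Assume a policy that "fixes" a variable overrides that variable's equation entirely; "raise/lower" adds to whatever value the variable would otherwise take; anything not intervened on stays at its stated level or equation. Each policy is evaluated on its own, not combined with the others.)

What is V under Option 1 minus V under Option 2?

218

Option 1 (L + 25, S := 9):
  L = 141 + 25 = 166
  S = 9
  V = 32 − 6·166 − 4·9 = -1000
Option 2 (S + 60):
  L = 141
  S = 41 + 60 = 101
  V = 32 − 6·141 − 4·101 = -1218
V: -1000 − (-1218) = 218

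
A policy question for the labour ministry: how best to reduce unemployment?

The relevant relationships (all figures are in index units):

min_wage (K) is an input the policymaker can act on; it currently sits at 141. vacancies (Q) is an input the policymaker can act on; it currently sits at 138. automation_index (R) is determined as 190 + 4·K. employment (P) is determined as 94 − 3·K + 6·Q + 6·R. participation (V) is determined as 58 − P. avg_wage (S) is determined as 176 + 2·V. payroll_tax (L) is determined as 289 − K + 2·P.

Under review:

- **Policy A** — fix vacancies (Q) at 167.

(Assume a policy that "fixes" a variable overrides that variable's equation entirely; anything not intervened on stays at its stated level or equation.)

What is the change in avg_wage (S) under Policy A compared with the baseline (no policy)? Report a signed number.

-348

Baseline:
  K = 141
  Q = 138
  R = 190 + 4·141 = 754
  P = 94 − 3·141 + 6·138 + 6·754 = 5023
  V = 58 − 5023 = -4965
  S = 176 + 2·(-4965) = -9754
Policy A (Q := 167):
  K = 141
  Q = 167
  R = 190 + 4·141 = 754
  P = 94 − 3·141 + 6·167 + 6·754 = 5197
  V = 58 − 5197 = -5139
  S = 176 + 2·(-5139) = -10102
Change in S: -10102 − (-9754) = -348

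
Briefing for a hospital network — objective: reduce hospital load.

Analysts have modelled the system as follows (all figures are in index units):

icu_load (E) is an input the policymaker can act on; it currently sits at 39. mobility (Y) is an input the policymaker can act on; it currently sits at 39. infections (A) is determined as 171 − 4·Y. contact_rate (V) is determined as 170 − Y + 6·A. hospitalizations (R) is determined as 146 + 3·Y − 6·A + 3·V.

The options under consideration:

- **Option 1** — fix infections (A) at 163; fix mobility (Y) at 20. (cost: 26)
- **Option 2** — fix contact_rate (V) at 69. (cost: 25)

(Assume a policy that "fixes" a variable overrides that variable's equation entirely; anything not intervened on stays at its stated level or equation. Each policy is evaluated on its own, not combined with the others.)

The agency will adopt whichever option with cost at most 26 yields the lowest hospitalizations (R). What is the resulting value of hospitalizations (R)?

Option 1 (A := 163, Y := 20):
  Y = 20
  A = 163
  V = 170 − 20 + 6·163 = 1128
  R = 146 + 3·20 − 6·163 + 3·1128 = 2612
Option 2 (V := 69):
  Y = 39
  A = 171 − 4·39 = 15
  V = 69
  R = 146 + 3·39 − 6·15 + 3·69 = 380
Comparing — Option 1: R=2612, Option 2: R=380. Lowest is 380 (Option 2).

380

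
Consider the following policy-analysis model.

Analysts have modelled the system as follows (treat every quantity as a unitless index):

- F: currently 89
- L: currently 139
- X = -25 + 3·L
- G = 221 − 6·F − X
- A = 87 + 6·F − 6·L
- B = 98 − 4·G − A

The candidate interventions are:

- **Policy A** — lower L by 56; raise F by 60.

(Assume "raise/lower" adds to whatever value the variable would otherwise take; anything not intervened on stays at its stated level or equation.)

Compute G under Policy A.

-897

Policy A (L − 56, F + 60):
  F = 89 + 60 = 149
  L = 139 − 56 = 83
  X = -25 + 3·83 = 224
  G = 221 − 6·149 − 224 = -897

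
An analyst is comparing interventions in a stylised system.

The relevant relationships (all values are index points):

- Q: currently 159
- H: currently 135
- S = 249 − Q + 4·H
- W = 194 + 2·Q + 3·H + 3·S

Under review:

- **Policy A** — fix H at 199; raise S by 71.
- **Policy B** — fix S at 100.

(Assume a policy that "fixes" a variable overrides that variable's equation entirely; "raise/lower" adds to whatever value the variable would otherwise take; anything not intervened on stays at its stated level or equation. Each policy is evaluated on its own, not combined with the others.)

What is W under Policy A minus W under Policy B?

2763

Policy A (H := 199, S + 71):
  Q = 159
  H = 199
  S = 249 − 159 + 4·199 (+71 from intervention) = 957
  W = 194 + 2·159 + 3·199 + 3·957 = 3980
Policy B (S := 100):
  Q = 159
  H = 135
  S = 100
  W = 194 + 2·159 + 3·135 + 3·100 = 1217
W: 3980 − 1217 = 2763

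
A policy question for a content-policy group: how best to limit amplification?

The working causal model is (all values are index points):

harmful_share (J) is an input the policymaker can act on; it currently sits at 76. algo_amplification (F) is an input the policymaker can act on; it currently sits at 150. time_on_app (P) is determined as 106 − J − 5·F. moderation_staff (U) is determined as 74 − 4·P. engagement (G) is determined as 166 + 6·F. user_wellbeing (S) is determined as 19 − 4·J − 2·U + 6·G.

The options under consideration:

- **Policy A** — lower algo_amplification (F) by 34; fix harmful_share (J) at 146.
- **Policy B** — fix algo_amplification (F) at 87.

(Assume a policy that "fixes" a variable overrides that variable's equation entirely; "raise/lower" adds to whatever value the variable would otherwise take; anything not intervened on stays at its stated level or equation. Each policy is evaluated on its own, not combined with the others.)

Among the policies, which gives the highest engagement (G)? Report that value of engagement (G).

Policy A (F − 34, J := 146):
  F = 150 − 34 = 116
  G = 166 + 6·116 = 862
Policy B (F := 87):
  F = 87
  G = 166 + 6·87 = 688
Comparing — Policy A: G=862, Policy B: G=688. Highest is 862 (Policy A).

862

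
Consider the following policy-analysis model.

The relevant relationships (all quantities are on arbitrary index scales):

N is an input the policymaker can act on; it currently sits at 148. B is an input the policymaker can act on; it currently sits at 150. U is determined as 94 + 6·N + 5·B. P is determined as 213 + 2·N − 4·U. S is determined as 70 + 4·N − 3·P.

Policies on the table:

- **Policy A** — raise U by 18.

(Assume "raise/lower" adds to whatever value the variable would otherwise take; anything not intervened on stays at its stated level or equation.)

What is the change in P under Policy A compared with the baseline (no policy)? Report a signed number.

-72

Baseline:
  N = 148
  B = 150
  U = 94 + 6·148 + 5·150 = 1732
  P = 213 + 2·148 − 4·1732 = -6419
Policy A (U + 18):
  N = 148
  B = 150
  U = 94 + 6·148 + 5·150 (+18 from intervention) = 1750
  P = 213 + 2·148 − 4·1750 = -6491
Change in P: -6491 − (-6419) = -72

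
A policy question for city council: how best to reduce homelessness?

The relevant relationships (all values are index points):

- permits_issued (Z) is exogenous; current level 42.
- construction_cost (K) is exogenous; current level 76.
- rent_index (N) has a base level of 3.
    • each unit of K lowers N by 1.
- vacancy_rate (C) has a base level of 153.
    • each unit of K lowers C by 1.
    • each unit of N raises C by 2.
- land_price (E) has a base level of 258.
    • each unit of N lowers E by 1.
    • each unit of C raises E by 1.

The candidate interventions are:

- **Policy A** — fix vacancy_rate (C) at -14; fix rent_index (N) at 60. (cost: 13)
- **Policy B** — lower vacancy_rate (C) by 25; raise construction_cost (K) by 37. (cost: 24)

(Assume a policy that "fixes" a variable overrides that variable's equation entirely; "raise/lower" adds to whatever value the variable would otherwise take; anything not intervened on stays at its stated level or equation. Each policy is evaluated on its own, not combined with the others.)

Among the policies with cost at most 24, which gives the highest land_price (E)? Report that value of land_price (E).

Policy A (C := -14, N := 60):
  K = 76
  N = 60
  C = -14
  E = 258 − 60 + (-14) = 184
Policy B (C − 25, K + 37):
  K = 76 + 37 = 113
  N = 3 − 113 = -110
  C = 153 − 113 + 2·(-110) (−25 from intervention) = -205
  E = 258 − (-110) + (-205) = 163
Comparing — Policy A: E=184, Policy B: E=163. Highest is 184 (Policy A).

184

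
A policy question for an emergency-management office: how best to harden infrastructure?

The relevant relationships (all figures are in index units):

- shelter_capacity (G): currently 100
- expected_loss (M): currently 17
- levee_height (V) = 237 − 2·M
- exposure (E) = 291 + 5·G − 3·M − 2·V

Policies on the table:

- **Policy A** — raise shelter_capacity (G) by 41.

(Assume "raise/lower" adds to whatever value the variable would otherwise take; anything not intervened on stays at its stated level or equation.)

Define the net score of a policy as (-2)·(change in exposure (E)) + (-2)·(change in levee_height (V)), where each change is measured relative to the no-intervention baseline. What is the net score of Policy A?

-410

Baseline:
  G = 100
  M = 17
  V = 237 − 2·17 = 203
  E = 291 + 5·100 − 3·17 − 2·203 = 334
Policy A (G + 41):
  G = 100 + 41 = 141
  M = 17
  V = 237 − 2·17 = 203
  E = 291 + 5·141 − 3·17 − 2·203 = 539
ΔE = 539 − 334 = 205; ΔV = 203 − 203 = 0
Score = (-2)·205 + (-2)·0 = -410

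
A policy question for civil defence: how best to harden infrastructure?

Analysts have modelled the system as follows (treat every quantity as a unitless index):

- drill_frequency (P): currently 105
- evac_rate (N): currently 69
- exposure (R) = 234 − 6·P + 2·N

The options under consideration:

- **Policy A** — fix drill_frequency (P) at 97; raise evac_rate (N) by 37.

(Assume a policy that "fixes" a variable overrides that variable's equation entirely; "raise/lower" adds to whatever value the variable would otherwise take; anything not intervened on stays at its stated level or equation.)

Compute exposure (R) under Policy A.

-136

Policy A (P := 97, N + 37):
  P = 97
  N = 69 + 37 = 106
  R = 234 − 6·97 + 2·106 = -136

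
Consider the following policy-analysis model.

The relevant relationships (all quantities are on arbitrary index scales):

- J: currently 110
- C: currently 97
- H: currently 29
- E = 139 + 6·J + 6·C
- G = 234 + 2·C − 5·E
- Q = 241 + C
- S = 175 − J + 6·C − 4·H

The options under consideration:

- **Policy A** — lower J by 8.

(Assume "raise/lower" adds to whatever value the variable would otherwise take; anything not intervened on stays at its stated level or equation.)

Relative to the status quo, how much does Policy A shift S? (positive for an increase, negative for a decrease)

8

Baseline:
  J = 110
  C = 97
  H = 29
  S = 175 − 110 + 6·97 − 4·29 = 531
Policy A (J − 8):
  J = 110 − 8 = 102
  C = 97
  H = 29
  S = 175 − 102 + 6·97 − 4·29 = 539
Change in S: 539 − 531 = 8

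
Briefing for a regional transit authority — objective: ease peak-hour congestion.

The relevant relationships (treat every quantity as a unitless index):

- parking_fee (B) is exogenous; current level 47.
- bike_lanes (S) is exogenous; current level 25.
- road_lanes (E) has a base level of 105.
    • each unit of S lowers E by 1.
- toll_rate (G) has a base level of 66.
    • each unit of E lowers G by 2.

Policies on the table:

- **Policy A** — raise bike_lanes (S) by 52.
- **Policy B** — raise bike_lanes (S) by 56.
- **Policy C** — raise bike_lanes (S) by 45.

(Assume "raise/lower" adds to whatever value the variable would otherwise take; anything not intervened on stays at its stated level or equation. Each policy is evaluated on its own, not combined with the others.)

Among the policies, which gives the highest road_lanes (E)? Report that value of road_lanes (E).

Policy A (S + 52):
  S = 25 + 52 = 77
  E = 105 − 77 = 28
Policy B (S + 56):
  S = 25 + 56 = 81
  E = 105 − 81 = 24
Policy C (S + 45):
  S = 25 + 45 = 70
  E = 105 − 70 = 35
Comparing — Policy A: E=28, Policy B: E=24, Policy C: E=35. Highest is 35 (Policy C).

35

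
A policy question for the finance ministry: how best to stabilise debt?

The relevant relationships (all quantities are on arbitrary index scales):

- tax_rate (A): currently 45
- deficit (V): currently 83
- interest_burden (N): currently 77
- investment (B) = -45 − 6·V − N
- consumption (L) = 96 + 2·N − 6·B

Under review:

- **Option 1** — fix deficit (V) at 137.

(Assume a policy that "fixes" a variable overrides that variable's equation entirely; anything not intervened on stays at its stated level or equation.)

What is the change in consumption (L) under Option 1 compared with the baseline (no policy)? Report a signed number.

1944

Baseline:
  V = 83
  N = 77
  B = -45 − 6·83 − 77 = -620
  L = 96 + 2·77 − 6·(-620) = 3970
Option 1 (V := 137):
  V = 137
  N = 77
  B = -45 − 6·137 − 77 = -944
  L = 96 + 2·77 − 6·(-944) = 5914
Change in L: 5914 − 3970 = 1944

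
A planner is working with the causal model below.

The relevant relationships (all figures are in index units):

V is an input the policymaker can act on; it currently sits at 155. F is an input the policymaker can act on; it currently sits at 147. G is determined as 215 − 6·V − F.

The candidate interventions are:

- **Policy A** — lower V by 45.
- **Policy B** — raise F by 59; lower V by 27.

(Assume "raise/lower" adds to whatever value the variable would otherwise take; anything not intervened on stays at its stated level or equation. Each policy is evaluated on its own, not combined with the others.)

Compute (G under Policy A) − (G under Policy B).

167

Policy A (V − 45):
  V = 155 − 45 = 110
  F = 147
  G = 215 − 6·110 − 147 = -592
Policy B (F + 59, V − 27):
  V = 155 − 27 = 128
  F = 147 + 59 = 206
  G = 215 − 6·128 − 206 = -759
G: -592 − (-759) = 167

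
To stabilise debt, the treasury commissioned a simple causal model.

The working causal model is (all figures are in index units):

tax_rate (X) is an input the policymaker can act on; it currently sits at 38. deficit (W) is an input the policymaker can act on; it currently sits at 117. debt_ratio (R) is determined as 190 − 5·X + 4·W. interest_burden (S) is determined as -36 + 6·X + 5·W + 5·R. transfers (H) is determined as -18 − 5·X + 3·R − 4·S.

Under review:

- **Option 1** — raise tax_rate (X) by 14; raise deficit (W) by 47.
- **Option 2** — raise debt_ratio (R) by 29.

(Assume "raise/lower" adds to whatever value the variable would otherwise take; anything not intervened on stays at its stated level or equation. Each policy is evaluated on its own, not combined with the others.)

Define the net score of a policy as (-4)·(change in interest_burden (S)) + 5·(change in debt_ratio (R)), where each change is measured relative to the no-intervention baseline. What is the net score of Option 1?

-3046

Baseline:
  X = 38
  W = 117
  R = 190 − 5·38 + 4·117 = 468
  S = -36 + 6·38 + 5·117 + 5·468 = 3117
Option 1 (X + 14, W + 47):
  X = 38 + 14 = 52
  W = 117 + 47 = 164
  R = 190 − 5·52 + 4·164 = 586
  S = -36 + 6·52 + 5·164 + 5·586 = 4026
ΔS = 4026 − 3117 = 909; ΔR = 586 − 468 = 118
Score = (-4)·909 + 5·118 = -3046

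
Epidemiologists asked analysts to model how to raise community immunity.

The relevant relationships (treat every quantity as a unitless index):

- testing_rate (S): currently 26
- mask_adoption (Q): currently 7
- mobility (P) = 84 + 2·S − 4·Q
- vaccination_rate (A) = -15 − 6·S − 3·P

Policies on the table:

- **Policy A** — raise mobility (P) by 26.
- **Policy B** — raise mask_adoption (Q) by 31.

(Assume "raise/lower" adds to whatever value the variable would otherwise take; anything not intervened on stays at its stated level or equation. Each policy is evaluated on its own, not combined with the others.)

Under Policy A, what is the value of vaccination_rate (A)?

Policy A (P + 26):
  S = 26
  Q = 7
  P = 84 + 2·26 − 4·7 (+26 from intervention) = 134
  A = -15 − 6·26 − 3·134 = -573

-573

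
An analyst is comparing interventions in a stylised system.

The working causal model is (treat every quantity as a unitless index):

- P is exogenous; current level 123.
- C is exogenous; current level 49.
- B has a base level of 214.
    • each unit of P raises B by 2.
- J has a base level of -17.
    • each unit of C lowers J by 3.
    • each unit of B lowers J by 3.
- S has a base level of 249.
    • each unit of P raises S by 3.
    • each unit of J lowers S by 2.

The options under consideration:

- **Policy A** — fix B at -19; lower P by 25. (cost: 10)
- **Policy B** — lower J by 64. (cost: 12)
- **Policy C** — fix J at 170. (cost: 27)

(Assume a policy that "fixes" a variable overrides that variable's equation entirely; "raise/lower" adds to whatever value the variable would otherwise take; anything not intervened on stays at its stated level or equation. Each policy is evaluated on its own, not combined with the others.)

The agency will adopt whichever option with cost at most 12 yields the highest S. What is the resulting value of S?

Policy A (B := -19, P − 25):
  P = 123 − 25 = 98
  C = 49
  B = -19
  J = -17 − 3·49 − 3·(-19) = -107
  S = 249 + 3·98 − 2·(-107) = 757
Policy B (J − 64):
  P = 123
  C = 49
  B = 214 + 2·123 = 460
  J = -17 − 3·49 − 3·460 (−64 from intervention) = -1608
  S = 249 + 3·123 − 2·(-1608) = 3834
Comparing — Policy A: S=757, Policy B: S=3834. Highest is 3834 (Policy B).

3834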